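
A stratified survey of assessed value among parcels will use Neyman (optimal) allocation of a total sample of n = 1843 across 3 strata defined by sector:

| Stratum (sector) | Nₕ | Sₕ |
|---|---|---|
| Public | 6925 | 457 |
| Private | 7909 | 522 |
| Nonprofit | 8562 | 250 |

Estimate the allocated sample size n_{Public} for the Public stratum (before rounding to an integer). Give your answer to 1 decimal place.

618.3

Neyman allocation: nₕ = n·NₕSₕ / Σⱼ NⱼSⱼ.
Σ NⱼSⱼ = 6925·457 + 7909·522 + 8562·250 = 9.433723 × 10^6.
n_{Public} = 1843·6925·457 / (9.433723 × 10^6) = 618.3.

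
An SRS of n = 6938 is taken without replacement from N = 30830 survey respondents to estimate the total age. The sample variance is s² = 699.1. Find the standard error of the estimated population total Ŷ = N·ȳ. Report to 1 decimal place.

8615.2

Var(Ŷ) = N²·Var(ȳ) = N²·(1 − n/N)·s²/n.
f = 6938/30830 = 0.22504054; Var(ȳ) = 0.77495946·699.1/6938 = 0.078087944.
Var(Ŷ) = 30830² · 0.078087944 = 7.4221724 × 10^7.
SE(Ŷ) = √(7.4221724 × 10^7) = 8615.2.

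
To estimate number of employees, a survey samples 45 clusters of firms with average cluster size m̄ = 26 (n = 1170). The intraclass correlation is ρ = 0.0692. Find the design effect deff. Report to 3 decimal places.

2.730

deff = 1 + (26 − 1)·0.0692 = 1 + 1.73 = 2.73.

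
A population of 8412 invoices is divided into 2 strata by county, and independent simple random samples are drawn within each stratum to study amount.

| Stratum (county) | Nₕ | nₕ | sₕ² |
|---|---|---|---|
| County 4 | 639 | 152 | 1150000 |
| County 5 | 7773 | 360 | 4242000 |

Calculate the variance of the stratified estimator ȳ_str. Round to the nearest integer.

Var(ȳ_str) = Σₕ Wₕ²(1 − fₕ)sₕ²/nₕ with Wₕ = Nₕ/N, N = 8412.
County 4: Wₕ = 0.07596291; term = 0.07596291²·(1 − 0.23787167)·1150000/152 = 33.272508.
County 5: Wₕ = 0.92403709; term = 0.92403709²·(1 − 0.04631416)·4242000/360 = 9595.1618.
Sum = 9628.4343.

9628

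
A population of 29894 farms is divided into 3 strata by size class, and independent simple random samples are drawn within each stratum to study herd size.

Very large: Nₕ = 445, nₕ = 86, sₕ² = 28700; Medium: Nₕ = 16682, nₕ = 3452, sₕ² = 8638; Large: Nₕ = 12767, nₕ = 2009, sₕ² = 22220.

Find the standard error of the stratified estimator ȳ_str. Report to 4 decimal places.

Var(ȳ_str) = Σₕ Wₕ²(1 − fₕ)sₕ²/nₕ with Wₕ = Nₕ/N, N = 29894.
Very large: Wₕ = 0.01488593; term = 0.01488593²·(1 − 0.19325843)·28700/86 = 0.059658159.
Medium: Wₕ = 0.55803840; term = 0.55803840²·(1 − 0.20692962)·8638/3452 = 0.61799123.
Large: Wₕ = 0.42707567; term = 0.42707567²·(1 − 0.15735882)·22220/2009 = 1.6998729.
Sum = 2.3775223.
SE = √(2.3775223) = 1.5419.

1.5419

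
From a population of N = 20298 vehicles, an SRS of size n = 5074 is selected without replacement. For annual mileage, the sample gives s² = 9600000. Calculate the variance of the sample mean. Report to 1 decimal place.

1419.0

Under SRS without replacement, Var(ȳ) = (1 − f)·s²/n with f = n/N = 5074/20298 = 0.24997537.
Var(ȳ) = (1 − 0.24997537)·9600000/5074 = 0.75002463·1891.9984 = 1419.0454.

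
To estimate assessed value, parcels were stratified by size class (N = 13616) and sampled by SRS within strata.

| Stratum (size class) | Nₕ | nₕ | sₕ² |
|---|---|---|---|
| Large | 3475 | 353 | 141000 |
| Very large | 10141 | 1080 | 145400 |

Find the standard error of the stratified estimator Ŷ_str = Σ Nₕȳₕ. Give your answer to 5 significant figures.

Var(Ŷ_str) = Σₕ Nₕ²(1 − fₕ)sₕ²/nₕ.
Large: 3475²·(1 − 353/3475)·141000/353 = 4.3334333 × 10^9.
Very large: 10141²·(1 − 1080/10141)·145400/1080 = 1.2370794 × 10^10.
Sum = 1.6704227 × 10^10.
SE = √(1.6704227 × 10^10) = 129240.

129240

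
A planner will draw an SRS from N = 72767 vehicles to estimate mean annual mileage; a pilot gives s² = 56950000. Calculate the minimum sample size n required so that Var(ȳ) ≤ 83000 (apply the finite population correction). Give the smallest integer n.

680

Without fpc, n₀ = s²/D = 56950000/83000 = 686.1446.
With fpc, (1 − n/N)·s²/n ≤ D requires n ≥ n₀/(1 + n₀/N) = 686.1446/(1 + 686.1446/72767) = 679.7351.
Rounding up, n = 680.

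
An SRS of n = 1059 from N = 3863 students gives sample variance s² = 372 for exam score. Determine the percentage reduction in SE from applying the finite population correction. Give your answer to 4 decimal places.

f = n/N = 1059/3863 = 0.27413927.
SE_no-fpc = √(s²/n) = 0.59268439; SE_fpc = √((1−f)s²/n) = 0.50495205.
Ratio = √(1−f) = 0.85197461. Reduction = 100·(1 − 0.85197461) = 14.8025%.

14.8025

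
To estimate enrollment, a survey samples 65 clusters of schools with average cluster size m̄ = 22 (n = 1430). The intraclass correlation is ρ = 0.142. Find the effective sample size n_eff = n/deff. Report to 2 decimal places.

deff = 1 + (22 − 1)·0.142 = 1 + 2.982 = 3.982.
n_eff = 1430 / 3.982 = 359.12.

359.12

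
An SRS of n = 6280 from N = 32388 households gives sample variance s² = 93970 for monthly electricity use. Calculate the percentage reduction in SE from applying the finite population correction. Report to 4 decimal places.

f = n/N = 6280/32388 = 0.19389897.
SE_no-fpc = √(s²/n) = 3.8682523; SE_fpc = √((1−f)s²/n) = 3.4730379.
Ratio = √(1−f) = 0.89783129. Reduction = 100·(1 − 0.89783129) = 10.2169%.

10.2169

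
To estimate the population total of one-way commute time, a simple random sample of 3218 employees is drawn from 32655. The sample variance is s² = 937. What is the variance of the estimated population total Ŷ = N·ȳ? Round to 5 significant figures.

2.7990 × 10^8

Var(Ŷ) = N²·Var(ȳ) = N²·(1 − n/N)·s²/n.
f = 3218/32655 = 0.09854540; Var(ȳ) = 0.90145460·937/3218 = 0.26248072.
Var(Ŷ) = 32655² · 0.26248072 = 2.7989606 × 10^8.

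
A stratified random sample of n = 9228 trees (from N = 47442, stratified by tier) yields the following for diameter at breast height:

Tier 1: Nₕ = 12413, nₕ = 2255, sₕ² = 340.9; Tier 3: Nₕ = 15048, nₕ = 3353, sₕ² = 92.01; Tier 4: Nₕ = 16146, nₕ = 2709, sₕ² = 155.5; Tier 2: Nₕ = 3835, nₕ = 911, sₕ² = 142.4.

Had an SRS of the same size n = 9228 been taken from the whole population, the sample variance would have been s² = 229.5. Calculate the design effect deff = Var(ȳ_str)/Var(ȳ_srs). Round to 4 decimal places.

Var(ȳ_str) = Σ Wₕ²(1−fₕ)sₕ²/nₕ with Wₕ = Nₕ/47442:
  Tier 1: (12413/47442)²·(1−2255/12413)·340.9/2255 = 0.0084691425
  Tier 3: (15048/47442)²·(1−3353/15048)·92.01/3353 = 0.0021456284
  Tier 4: (16146/47442)²·(1−2709/16146)·155.5/2709 = 0.0055330255
  Tier 2: (3835/47442)²·(1−911/3835)·142.4/911 = 7.7876849 × 10^-4
  → Var(ȳ_str) = 0.016926565.
Var(ȳ_srs) = (1 − 9228/47442)·229.5/9228 = 0.020032475.
deff = 0.016926565 / 0.020032475 = 0.8450.

0.8450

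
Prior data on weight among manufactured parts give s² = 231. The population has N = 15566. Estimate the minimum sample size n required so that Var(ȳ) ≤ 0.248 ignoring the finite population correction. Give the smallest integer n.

932

Without fpc, n₀ = s²/D = 231/0.248 = 931.4516.
Rounding up, n = 932.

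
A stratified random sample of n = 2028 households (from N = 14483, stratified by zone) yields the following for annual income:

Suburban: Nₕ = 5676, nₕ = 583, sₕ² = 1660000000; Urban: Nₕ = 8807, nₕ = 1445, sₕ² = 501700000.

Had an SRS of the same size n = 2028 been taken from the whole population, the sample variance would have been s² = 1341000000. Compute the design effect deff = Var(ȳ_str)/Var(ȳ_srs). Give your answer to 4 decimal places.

0.8788

Var(ȳ_str) = Σ Wₕ²(1−fₕ)sₕ²/nₕ with Wₕ = Nₕ/14483:
  Suburban: (5676/14483)²·(1−583/5676)·1660000000/583 = 392408.62
  Urban: (8807/14483)²·(1−1445/8807)·501700000/1445 = 107320.58
  → Var(ȳ_str) = 499729.2.
Var(ȳ_srs) = (1 − 2028/14483)·1341000000/2028 = 568651.29.
deff = 499729.2 / 568651.29 = 0.8788.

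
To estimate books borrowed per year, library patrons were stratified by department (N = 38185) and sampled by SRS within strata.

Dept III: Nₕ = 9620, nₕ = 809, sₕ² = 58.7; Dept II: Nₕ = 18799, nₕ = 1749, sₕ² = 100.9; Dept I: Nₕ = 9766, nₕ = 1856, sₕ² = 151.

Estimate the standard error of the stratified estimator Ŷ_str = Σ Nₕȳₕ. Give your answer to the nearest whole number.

5561

Var(Ŷ_str) = Σₕ Nₕ²(1 − fₕ)sₕ²/nₕ.
Dept III: 9620²·(1 − 809/9620)·58.7/809 = 6.1502087 × 10^6.
Dept II: 18799²·(1 − 1749/18799)·100.9/1749 = 1.8491004 × 10^7.
Dept I: 9766²·(1 − 1856/9766)·151/1856 = 6.2848104 × 10^6.
Sum = 3.0926023 × 10^7.
SE = √(3.0926023 × 10^7) = 5561.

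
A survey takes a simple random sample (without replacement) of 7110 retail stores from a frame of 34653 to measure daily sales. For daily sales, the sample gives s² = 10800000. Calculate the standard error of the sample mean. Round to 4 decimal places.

34.7466

Under SRS without replacement, Var(ȳ) = (1 − f)·s²/n with f = n/N = 7110/34653 = 0.20517704.
Var(ȳ) = (1 − 0.20517704)·10800000/7110 = 0.79482296·1518.9873 = 1207.326.
SE(ȳ) = √(1207.326) = 34.7466.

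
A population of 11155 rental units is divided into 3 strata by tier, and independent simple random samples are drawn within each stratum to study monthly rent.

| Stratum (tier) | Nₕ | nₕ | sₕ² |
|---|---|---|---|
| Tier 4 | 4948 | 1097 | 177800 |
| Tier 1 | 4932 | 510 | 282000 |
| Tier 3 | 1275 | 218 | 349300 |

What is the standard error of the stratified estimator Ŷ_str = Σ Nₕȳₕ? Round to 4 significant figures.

131600

Var(Ŷ_str) = Σₕ Nₕ²(1 − fₕ)sₕ²/nₕ.
Tier 4: 4948²·(1 − 1097/4948)·177800/1097 = 3.088363 × 10^9.
Tier 1: 4932²·(1 − 510/4932)·282000/510 = 1.2059262 × 10^10.
Tier 3: 1275²·(1 − 218/1275)·349300/218 = 2.159371 × 10^9.
Sum = 1.7306996 × 10^10.
SE = √(1.7306996 × 10^10) = 131600.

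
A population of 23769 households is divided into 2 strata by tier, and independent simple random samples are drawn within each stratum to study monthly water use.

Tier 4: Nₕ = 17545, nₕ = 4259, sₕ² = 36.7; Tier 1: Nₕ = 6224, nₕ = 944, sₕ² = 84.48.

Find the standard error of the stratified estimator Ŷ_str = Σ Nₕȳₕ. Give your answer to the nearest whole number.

2225

Var(Ŷ_str) = Σₕ Nₕ²(1 − fₕ)sₕ²/nₕ.
Tier 4: 17545²·(1 − 4259/17545)·36.7/4259 = 2.0086582 × 10^6.
Tier 1: 6224²·(1 − 944/6224)·84.48/944 = 2.9409349 × 10^6.
Sum = 4.9495931 × 10^6.
SE = √(4.9495931 × 10^6) = 2225.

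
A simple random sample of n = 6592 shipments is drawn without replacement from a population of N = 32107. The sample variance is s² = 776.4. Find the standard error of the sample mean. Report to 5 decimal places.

0.30594

Under SRS without replacement, Var(ȳ) = (1 − f)·s²/n with f = n/N = 6592/32107 = 0.20531348.
Var(ȳ) = (1 − 0.20531348)·776.4/6592 = 0.79468652·0.11777913 = 0.093597484.
SE(ȳ) = √(0.093597484) = 0.30594.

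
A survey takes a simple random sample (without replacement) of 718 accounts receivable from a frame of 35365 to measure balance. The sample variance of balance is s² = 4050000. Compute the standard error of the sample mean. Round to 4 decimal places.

Under SRS without replacement, Var(ȳ) = (1 − f)·s²/n with f = n/N = 718/35365 = 0.02030256.
Var(ȳ) = (1 − 0.02030256)·4050000/718 = 0.97969744·5640.6685 = 5526.1485.
SE(ȳ) = √(5526.1485) = 74.3381.

74.3381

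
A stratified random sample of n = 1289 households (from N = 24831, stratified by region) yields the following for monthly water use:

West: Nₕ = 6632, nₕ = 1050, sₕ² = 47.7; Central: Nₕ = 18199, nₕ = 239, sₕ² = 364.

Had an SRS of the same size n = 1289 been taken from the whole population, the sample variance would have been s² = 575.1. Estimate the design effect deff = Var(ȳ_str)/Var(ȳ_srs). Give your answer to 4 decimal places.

1.9151

Var(ȳ_str) = Σ Wₕ²(1−fₕ)sₕ²/nₕ with Wₕ = Nₕ/24831:
  West: (6632/24831)²·(1−1050/6632)·47.7/1050 = 0.0027275644
  Central: (18199/24831)²·(1−239/18199)·364/239 = 0.80736314
  → Var(ȳ_str) = 0.8100907.
Var(ȳ_srs) = (1 − 1289/24831)·575.1/1289 = 0.42299925.
deff = 0.8100907 / 0.42299925 = 1.9151.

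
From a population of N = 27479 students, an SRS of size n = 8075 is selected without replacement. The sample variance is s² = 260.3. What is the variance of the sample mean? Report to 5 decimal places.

Under SRS without replacement, Var(ȳ) = (1 − f)·s²/n with f = n/N = 8075/27479 = 0.29386077.
Var(ȳ) = (1 − 0.29386077)·260.3/8075 = 0.70613923·0.032235294 = 0.022762606.

0.02276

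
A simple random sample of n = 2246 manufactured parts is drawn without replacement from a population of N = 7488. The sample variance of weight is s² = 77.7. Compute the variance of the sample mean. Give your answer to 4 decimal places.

0.0242

Under SRS without replacement, Var(ȳ) = (1 − f)·s²/n with f = n/N = 2246/7488 = 0.29994658.
Var(ȳ) = (1 − 0.29994658)·77.7/2246 = 0.70005342·0.034594835 = 0.024218233.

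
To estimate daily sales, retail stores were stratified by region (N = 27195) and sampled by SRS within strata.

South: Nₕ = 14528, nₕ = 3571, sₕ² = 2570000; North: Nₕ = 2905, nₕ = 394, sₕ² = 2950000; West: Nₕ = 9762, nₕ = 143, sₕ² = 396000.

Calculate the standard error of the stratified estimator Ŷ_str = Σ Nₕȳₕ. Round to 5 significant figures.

Var(Ŷ_str) = Σₕ Nₕ²(1 − fₕ)sₕ²/nₕ.
South: 14528²·(1 − 3571/14528)·2570000/3571 = 1.1456205 × 10^11.
North: 2905²·(1 − 394/2905)·2950000/394 = 5.4615843 × 10^10.
West: 9762²·(1 − 143/9762)·396000/143 = 2.6003265 × 10^11.
Sum = 4.2921054 × 10^11.
SE = √(4.2921054 × 10^11) = 655140.

655140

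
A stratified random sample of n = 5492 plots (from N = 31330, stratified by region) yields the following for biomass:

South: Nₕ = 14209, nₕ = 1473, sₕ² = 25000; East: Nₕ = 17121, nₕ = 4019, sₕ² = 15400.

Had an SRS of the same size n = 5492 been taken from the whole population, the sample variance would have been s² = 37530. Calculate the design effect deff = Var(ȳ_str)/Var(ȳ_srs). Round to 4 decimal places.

0.7106

Var(ȳ_str) = Σ Wₕ²(1−fₕ)sₕ²/nₕ with Wₕ = Nₕ/31330:
  South: (14209/31330)²·(1−1473/14209)·25000/1473 = 3.1290538
  East: (17121/31330)²·(1−4019/17121)·15400/4019 = 0.87568649
  → Var(ȳ_str) = 4.0047403.
Var(ȳ_srs) = (1 − 5492/31330)·37530/5492 = 5.6356827.
deff = 4.0047403 / 5.6356827 = 0.7106.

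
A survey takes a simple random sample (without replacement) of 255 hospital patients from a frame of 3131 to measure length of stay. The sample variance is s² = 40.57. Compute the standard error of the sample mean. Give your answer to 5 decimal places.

0.38228

Under SRS without replacement, Var(ȳ) = (1 − f)·s²/n with f = n/N = 255/3131 = 0.08144363.
Var(ȳ) = (1 − 0.08144363)·40.57/255 = 0.91855637·0.15909804 = 0.14614052.
SE(ȳ) = √(0.14614052) = 0.38228.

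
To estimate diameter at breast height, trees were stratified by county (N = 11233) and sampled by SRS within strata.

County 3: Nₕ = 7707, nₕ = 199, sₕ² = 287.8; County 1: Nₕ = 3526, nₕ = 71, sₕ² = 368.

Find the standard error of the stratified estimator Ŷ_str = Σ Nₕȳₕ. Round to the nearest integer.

Var(Ŷ_str) = Σₕ Nₕ²(1 − fₕ)sₕ²/nₕ.
County 3: 7707²·(1 − 199/7707)·287.8/199 = 8.3684945 × 10^7.
County 1: 3526²·(1 − 71/3526)·368/71 = 6.3142217 × 10^7.
Sum = 1.4682716 × 10^8.
SE = √(1.4682716 × 10^8) = 12117.

12117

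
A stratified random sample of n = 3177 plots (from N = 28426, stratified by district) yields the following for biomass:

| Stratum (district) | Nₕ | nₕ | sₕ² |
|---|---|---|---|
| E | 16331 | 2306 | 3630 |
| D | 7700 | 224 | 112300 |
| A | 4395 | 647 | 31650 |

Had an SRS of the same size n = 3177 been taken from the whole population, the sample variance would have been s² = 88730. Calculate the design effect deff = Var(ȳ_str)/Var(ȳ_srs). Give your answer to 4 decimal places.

1.4979

Var(ȳ_str) = Σ Wₕ²(1−fₕ)sₕ²/nₕ with Wₕ = Nₕ/28426:
  E: (16331/28426)²·(1−2306/16331)·3630/2306 = 0.44620195
  D: (7700/28426)²·(1−224/7700)·112300/224 = 35.715789
  A: (4395/28426)²·(1−647/4395)·31650/647 = 0.99723243
  → Var(ȳ_str) = 37.159223.
Var(ȳ_srs) = (1 − 3177/28426)·88730/3177 = 24.807426.
deff = 37.159223 / 24.807426 = 1.4979.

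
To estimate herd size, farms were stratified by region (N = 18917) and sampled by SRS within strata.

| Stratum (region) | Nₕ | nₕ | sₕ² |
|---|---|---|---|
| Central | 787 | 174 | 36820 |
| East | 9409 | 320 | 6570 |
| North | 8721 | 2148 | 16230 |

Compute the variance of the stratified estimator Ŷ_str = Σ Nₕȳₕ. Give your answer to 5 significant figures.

2.2910 × 10^9

Var(Ŷ_str) = Σₕ Nₕ²(1 − fₕ)sₕ²/nₕ.
Central: 787²·(1 − 174/787)·36820/174 = 1.0208684 × 10^8.
East: 9409²·(1 − 320/9409)·6570/320 = 1.7557997 × 10^9.
North: 8721²·(1 − 2148/8721)·16230/2148 = 4.3312591 × 10^8.
Sum = 2.2910125 × 10^9.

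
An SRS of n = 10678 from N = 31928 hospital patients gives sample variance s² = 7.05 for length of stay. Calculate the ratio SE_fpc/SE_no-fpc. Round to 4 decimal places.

0.8158

f = n/N = 10678/31928 = 0.33443999.
SE_no-fpc = √(s²/n) = 0.025695058; SE_fpc = √((1−f)s²/n) = 0.020962506.
Ratio = √(1−f) = 0.81581861.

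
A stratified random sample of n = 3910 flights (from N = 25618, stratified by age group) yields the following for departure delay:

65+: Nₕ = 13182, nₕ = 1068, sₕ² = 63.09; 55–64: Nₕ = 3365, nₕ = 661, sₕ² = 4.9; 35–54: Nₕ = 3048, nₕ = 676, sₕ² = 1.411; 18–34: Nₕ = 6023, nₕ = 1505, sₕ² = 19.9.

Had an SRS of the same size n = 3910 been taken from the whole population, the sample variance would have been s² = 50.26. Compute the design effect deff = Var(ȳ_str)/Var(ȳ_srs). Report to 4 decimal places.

1.3815

Var(ȳ_str) = Σ Wₕ²(1−fₕ)sₕ²/nₕ with Wₕ = Nₕ/25618:
  65+: (13182/25618)²·(1−1068/13182)·63.09/1068 = 0.014373671
  55–64: (3365/25618)²·(1−661/3365)·4.9/661 = 1.02777 × 10^-4
  35–54: (3048/25618)²·(1−676/3048)·1.411/676 = 2.2994264 × 10^-5
  18–34: (6023/25618)²·(1−1505/6023)·19.9/1505 = 5.4825831 × 10^-4
  → Var(ȳ_str) = 0.015047701.
Var(ȳ_srs) = (1 − 3910/25618)·50.26/3910 = 0.010892318.
deff = 0.015047701 / 0.010892318 = 1.3815.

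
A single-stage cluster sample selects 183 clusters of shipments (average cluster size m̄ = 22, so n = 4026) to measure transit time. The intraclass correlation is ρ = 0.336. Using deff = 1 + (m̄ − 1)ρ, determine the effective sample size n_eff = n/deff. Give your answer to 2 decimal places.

deff = 1 + (22 − 1)·0.336 = 1 + 7.056 = 8.056.
n_eff = 4026 / 8.056 = 499.75.

499.75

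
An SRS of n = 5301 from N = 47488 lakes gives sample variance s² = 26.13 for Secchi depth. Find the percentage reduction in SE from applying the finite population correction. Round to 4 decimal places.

5.7465

f = n/N = 5301/47488 = 0.11162820.
SE_no-fpc = √(s²/n) = 0.070208679; SE_fpc = √((1−f)s²/n) = 0.066174122.
Ratio = √(1−f) = 0.94253477. Reduction = 100·(1 − 0.94253477) = 5.7465%.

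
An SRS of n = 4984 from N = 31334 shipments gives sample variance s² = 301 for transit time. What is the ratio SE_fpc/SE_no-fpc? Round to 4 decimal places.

0.9170

f = n/N = 4984/31334 = 0.15906045.
SE_no-fpc = √(s²/n) = 0.2457504; SE_fpc = √((1−f)s²/n) = 0.22535989.
Ratio = √(1−f) = 0.91702756.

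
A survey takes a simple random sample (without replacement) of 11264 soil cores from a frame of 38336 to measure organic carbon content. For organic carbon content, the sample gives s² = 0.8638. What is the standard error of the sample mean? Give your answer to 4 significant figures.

0.007359

Under SRS without replacement, Var(ȳ) = (1 − f)·s²/n with f = n/N = 11264/38336 = 0.29382304.
Var(ȳ) = (1 − 0.29382304)·0.8638/11264 = 0.70617696·7.668679 × 10^-5 = 5.4154444 × 10^-5.
SE(ȳ) = √(5.4154444 × 10^-5) = 0.007359.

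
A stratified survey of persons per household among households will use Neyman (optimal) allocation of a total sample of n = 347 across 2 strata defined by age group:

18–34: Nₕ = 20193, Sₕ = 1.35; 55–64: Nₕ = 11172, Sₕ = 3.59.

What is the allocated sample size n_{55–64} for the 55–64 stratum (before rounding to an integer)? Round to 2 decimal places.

206.59

Neyman allocation: nₕ = n·NₕSₕ / Σⱼ NⱼSⱼ.
Σ NⱼSⱼ = 20193·1.35 + 11172·3.59 = 67368.03.
n_{55–64} = 347·11172·3.59 / 67368.03 = 206.59.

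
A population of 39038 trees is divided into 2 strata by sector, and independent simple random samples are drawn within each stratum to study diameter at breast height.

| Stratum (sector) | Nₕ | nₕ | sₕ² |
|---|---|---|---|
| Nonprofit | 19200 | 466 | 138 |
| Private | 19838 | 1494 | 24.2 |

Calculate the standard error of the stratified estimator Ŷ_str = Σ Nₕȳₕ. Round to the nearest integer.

10603

Var(Ŷ_str) = Σₕ Nₕ²(1 − fₕ)sₕ²/nₕ.
Nonprofit: 19200²·(1 − 466/19200)·138/466 = 1.0651847 × 10^8.
Private: 19838²·(1 − 1494/19838)·24.2/1494 = 5.894632 × 10^6.
Sum = 1.124131 × 10^8.
SE = √(1.124131 × 10^8) = 10603.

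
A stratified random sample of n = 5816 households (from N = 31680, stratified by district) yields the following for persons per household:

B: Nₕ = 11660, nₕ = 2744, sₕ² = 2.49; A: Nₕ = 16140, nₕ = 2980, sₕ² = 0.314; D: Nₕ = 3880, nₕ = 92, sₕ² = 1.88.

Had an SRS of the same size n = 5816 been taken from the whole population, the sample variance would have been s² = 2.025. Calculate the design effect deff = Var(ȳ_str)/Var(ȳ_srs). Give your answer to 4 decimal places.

Var(ȳ_str) = Σ Wₕ²(1−fₕ)sₕ²/nₕ with Wₕ = Nₕ/31680:
  B: (11660/31680)²·(1−2744/11660)·2.49/2744 = 9.3996894 × 10^-5
  A: (16140/31680)²·(1−2980/16140)·0.314/2980 = 2.2299876 × 10^-5
  D: (3880/31680)²·(1−92/3880)·1.88/92 = 2.9925497 × 10^-4
  → Var(ȳ_str) = 4.1555174 × 10^-4.
Var(ȳ_srs) = (1 − 5816/31680)·2.025/5816 = 2.8425699 × 10^-4.
deff = (4.1555174 × 10^-4) / (2.8425699 × 10^-4) = 1.4619.

1.4619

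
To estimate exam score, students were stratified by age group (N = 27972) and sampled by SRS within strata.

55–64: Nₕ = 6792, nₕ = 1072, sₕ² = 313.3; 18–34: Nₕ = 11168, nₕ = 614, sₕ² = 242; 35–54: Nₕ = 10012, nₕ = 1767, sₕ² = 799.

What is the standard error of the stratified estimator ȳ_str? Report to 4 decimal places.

Var(ȳ_str) = Σₕ Wₕ²(1 − fₕ)sₕ²/nₕ with Wₕ = Nₕ/N, N = 27972.
55–64: Wₕ = 0.24281424; term = 0.24281424²·(1 − 0.15783274)·313.3/1072 = 0.014511499.
18–34: Wₕ = 0.39925640; term = 0.39925640²·(1 − 0.05497851)·242/614 = 0.059373473.
35–54: Wₕ = 0.35792936; term = 0.35792936²·(1 − 0.17648821)·799/1767 = 0.047706185.
Sum = 0.12159116.
SE = √(0.12159116) = 0.3487.

0.3487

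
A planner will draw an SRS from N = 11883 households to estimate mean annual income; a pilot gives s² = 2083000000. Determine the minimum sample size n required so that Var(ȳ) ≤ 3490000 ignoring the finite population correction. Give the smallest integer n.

597

Without fpc, n₀ = s²/D = 2083000000/3490000 = 596.8481.
Rounding up, n = 597.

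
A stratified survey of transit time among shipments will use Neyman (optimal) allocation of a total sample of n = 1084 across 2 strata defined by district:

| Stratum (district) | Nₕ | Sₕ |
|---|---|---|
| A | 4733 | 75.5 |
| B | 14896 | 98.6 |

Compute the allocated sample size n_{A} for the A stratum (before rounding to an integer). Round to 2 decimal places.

Neyman allocation: nₕ = n·NₕSₕ / Σⱼ NⱼSⱼ.
Σ NⱼSⱼ = 4733·75.5 + 14896·98.6 = 1.8260871 × 10^6.
n_{A} = 1084·4733·75.5 / (1.8260871 × 10^6) = 212.12.

212.12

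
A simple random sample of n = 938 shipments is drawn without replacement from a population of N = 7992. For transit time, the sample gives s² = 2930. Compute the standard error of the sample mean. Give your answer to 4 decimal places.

Under SRS without replacement, Var(ȳ) = (1 − f)·s²/n with f = n/N = 938/7992 = 0.11736737.
Var(ȳ) = (1 − 0.11736737)·2930/938 = 0.88263263·3.1236674 = 2.7570508.
SE(ȳ) = √(2.7570508) = 1.6604.

1.6604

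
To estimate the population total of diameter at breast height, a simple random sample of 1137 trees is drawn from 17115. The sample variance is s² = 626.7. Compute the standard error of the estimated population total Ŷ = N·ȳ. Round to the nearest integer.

Var(Ŷ) = N²·Var(ȳ) = N²·(1 − n/N)·s²/n.
f = 1137/17115 = 0.06643295; Var(ȳ) = 0.93356705·626.7/1137 = 0.51457033.
Var(Ŷ) = 17115² · 0.51457033 = 1.507296 × 10^8.
SE(Ŷ) = √(1.507296 × 10^8) = 12277.

12277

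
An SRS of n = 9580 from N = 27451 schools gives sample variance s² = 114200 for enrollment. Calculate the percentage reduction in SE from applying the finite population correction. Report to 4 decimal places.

19.3145

f = n/N = 9580/27451 = 0.34898547.
SE_no-fpc = √(s²/n) = 3.452632; SE_fpc = √((1−f)s²/n) = 2.7857725.
Ratio = √(1−f) = 0.80685472. Reduction = 100·(1 − 0.80685472) = 19.3145%.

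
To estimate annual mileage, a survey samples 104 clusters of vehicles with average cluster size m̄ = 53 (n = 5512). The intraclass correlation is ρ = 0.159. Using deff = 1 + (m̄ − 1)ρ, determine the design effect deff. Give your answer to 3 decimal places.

9.268

deff = 1 + (53 − 1)·0.159 = 1 + 8.268 = 9.268.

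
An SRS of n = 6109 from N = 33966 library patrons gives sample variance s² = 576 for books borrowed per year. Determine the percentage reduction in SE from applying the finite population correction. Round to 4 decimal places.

9.4382

f = n/N = 6109/33966 = 0.17985633.
SE_no-fpc = √(s²/n) = 0.30706207; SE_fpc = √((1−f)s²/n) = 0.27808089.
Ratio = √(1−f) = 0.90561784. Reduction = 100·(1 − 0.90561784) = 9.4382%.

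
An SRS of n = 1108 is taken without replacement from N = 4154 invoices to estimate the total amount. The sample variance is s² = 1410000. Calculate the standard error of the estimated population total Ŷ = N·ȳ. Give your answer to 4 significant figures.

Var(Ŷ) = N²·Var(ȳ) = N²·(1 − n/N)·s²/n.
f = 1108/4154 = 0.26673086; Var(ȳ) = 0.73326914·1410000/1108 = 933.1313.
Var(Ŷ) = 4154² · 933.1313 = 1.6101849 × 10^10.
SE(Ŷ) = √(1.6101849 × 10^10) = 126900.

126900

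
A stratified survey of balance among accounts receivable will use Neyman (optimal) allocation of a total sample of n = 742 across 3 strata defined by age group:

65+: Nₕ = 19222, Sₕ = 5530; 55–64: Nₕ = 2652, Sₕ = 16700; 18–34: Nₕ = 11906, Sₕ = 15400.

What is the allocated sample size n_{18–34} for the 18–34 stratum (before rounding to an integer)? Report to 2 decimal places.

Neyman allocation: nₕ = n·NₕSₕ / Σⱼ NⱼSⱼ.
Σ NⱼSⱼ = 19222·5530 + 2652·16700 + 11906·15400 = 3.3393846 × 10^8.
n_{18–34} = 742·11906·15400 / (3.3393846 × 10^8) = 407.40.

407.40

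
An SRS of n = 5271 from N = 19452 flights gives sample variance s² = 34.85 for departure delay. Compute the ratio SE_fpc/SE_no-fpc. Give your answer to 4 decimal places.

0.8538

f = n/N = 5271/19452 = 0.27097471.
SE_no-fpc = √(s²/n) = 0.081312045; SE_fpc = √((1−f)s²/n) = 0.069426645.
Ratio = √(1−f) = 0.85382978.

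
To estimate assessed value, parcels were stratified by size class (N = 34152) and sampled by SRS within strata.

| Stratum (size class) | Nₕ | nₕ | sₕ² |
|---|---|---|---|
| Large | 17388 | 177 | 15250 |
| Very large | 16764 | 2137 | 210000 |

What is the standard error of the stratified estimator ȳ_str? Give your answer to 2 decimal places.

Var(ȳ_str) = Σₕ Wₕ²(1 − fₕ)sₕ²/nₕ with Wₕ = Nₕ/N, N = 34152.
Large: Wₕ = 0.50913563; term = 0.50913563²·(1 − 0.01017943)·15250/177 = 22.106502.
Very large: Wₕ = 0.49086437; term = 0.49086437²·(1 − 0.12747554)·210000/2137 = 20.659291.
Sum = 42.765793.
SE = √(42.765793) = 6.54.

6.54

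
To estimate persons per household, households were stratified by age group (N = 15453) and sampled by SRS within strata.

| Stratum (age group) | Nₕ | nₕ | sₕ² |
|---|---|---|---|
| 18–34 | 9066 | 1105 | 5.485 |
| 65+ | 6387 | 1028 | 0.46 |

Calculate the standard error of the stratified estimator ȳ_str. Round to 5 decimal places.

0.03955

Var(ȳ_str) = Σₕ Wₕ²(1 − fₕ)sₕ²/nₕ with Wₕ = Nₕ/N, N = 15453.
18–34: Wₕ = 0.58668220; term = 0.58668220²·(1 − 0.12188396)·5.485/1105 = 0.0015002792.
65+: Wₕ = 0.41331780; term = 0.41331780²·(1 − 0.16095193)·0.46/1028 = 6.4138645 × 10^-5.
Sum = 0.0015644178.
SE = √(0.0015644178) = 0.03955.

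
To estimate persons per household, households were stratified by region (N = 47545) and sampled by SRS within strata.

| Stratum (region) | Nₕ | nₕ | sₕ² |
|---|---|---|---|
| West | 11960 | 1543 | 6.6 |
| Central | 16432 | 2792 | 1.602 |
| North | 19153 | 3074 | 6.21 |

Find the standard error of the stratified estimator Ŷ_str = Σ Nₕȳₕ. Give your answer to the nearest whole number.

1133

Var(Ŷ_str) = Σₕ Nₕ²(1 − fₕ)sₕ²/nₕ.
West: 11960²·(1 − 1543/11960)·6.6/1543 = 532907.53.
Central: 16432²·(1 − 2792/16432)·1.602/2792 = 128603.24.
North: 19153²·(1 − 3074/19153)·6.21/3074 = 622133.49.
Sum = 1.2836443 × 10^6.
SE = √(1.2836443 × 10^6) = 1133.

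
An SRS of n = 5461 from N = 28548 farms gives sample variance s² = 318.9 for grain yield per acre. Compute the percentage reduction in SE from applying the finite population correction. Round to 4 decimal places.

10.0718

f = n/N = 5461/28548 = 0.19129186.
SE_no-fpc = √(s²/n) = 0.24165243; SE_fpc = √((1−f)s²/n) = 0.21731369.
Ratio = √(1−f) = 0.89928201. Reduction = 100·(1 − 0.89928201) = 10.0718%.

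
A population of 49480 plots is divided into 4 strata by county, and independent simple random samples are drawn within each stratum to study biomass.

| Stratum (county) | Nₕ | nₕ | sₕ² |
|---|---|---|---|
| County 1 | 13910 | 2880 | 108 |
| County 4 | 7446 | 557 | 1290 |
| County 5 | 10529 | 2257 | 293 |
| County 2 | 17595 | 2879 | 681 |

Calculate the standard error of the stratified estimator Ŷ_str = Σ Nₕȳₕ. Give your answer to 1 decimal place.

14039.5

Var(Ŷ_str) = Σₕ Nₕ²(1 − fₕ)sₕ²/nₕ.
County 1: 13910²·(1 − 2880/13910)·108/2880 = 5.7535238 × 10^6.
County 4: 7446²·(1 − 557/7446)·1290/557 = 1.1879926 × 10^8.
County 5: 10529²·(1 − 2257/10529)·293/2257 = 1.1306644 × 10^7.
County 2: 17595²·(1 − 2879/17595)·681/2879 = 6.1246954 × 10^7.
Sum = 1.9710638 × 10^8.
SE = √(1.9710638 × 10^8) = 14039.5.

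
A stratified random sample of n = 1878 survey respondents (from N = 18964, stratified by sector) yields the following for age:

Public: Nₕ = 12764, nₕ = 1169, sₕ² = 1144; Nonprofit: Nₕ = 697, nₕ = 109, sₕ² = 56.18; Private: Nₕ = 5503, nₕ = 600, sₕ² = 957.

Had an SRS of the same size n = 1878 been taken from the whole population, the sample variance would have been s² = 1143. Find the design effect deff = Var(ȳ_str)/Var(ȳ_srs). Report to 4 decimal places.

0.9537

Var(ȳ_str) = Σ Wₕ²(1−fₕ)sₕ²/nₕ with Wₕ = Nₕ/18964:
  Public: (12764/18964)²·(1−1169/12764)·1144/1169 = 0.40272554
  Nonprofit: (697/18964)²·(1−109/697)·56.18/109 = 5.8736146 × 10^-4
  Private: (5503/18964)²·(1−600/5503)·957/600 = 0.11966364
  → Var(ȳ_str) = 0.52297654.
Var(ȳ_srs) = (1 − 1878/18964)·1143/1878 = 0.5483541.
deff = 0.52297654 / 0.5483541 = 0.9537.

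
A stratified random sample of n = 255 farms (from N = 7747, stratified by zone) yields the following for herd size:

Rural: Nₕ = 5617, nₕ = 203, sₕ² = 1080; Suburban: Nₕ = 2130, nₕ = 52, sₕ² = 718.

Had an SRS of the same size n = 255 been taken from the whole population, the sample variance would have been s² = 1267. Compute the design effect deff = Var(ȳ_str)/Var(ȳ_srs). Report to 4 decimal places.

0.7729

Var(ȳ_str) = Σ Wₕ²(1−fₕ)sₕ²/nₕ with Wₕ = Nₕ/7747:
  Rural: (5617/7747)²·(1−203/5617)·1080/203 = 2.6957728
  Suburban: (2130/7747)²·(1−52/2130)·718/52 = 1.018308
  → Var(ȳ_str) = 3.7140808.
Var(ȳ_srs) = (1 − 255/7747)·1267/255 = 4.8050803.
deff = 3.7140808 / 4.8050803 = 0.7729.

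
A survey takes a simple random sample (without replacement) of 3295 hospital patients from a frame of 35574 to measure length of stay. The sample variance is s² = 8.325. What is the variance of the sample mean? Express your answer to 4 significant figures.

Under SRS without replacement, Var(ȳ) = (1 − f)·s²/n with f = n/N = 3295/35574 = 0.09262383.
Var(ȳ) = (1 − 0.09262383)·8.325/3295 = 0.90737617·0.0025265554 = 0.0022925362.

0.002293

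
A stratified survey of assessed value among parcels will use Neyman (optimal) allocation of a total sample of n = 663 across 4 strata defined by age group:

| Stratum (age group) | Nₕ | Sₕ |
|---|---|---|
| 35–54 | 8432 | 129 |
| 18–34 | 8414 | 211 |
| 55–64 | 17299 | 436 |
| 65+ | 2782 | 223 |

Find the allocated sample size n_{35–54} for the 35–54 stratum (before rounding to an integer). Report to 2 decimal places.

Neyman allocation: nₕ = n·NₕSₕ / Σⱼ NⱼSⱼ.
Σ NⱼSⱼ = 8432·129 + 8414·211 + 17299·436 + 2782·223 = 1.1025832 × 10^7.
n_{35–54} = 663·8432·129 / (1.1025832 × 10^7) = 65.41.

65.41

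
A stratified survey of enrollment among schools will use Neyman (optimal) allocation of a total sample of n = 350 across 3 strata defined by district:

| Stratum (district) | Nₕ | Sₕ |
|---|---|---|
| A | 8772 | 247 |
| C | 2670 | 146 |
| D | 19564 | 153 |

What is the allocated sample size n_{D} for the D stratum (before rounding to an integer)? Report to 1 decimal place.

188.8

Neyman allocation: nₕ = n·NₕSₕ / Σⱼ NⱼSⱼ.
Σ NⱼSⱼ = 8772·247 + 2670·146 + 19564·153 = 5.549796 × 10^6.
n_{D} = 350·19564·153 / (5.549796 × 10^6) = 188.8.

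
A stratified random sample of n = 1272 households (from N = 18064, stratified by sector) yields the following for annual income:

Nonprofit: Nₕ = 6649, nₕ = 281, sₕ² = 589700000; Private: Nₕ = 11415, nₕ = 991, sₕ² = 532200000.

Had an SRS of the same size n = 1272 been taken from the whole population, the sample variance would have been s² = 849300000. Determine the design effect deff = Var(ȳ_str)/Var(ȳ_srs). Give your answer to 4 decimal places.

Var(ȳ_str) = Σ Wₕ²(1−fₕ)sₕ²/nₕ with Wₕ = Nₕ/18064:
  Nonprofit: (6649/18064)²·(1−281/6649)·589700000/281 = 272305.46
  Private: (11415/18064)²·(1−991/11415)·532200000/991 = 195832.01
  → Var(ȳ_str) = 468137.47.
Var(ȳ_srs) = (1 − 1272/18064)·849300000/1272 = 620672.51.
deff = 468137.47 / 620672.51 = 0.7542.

0.7542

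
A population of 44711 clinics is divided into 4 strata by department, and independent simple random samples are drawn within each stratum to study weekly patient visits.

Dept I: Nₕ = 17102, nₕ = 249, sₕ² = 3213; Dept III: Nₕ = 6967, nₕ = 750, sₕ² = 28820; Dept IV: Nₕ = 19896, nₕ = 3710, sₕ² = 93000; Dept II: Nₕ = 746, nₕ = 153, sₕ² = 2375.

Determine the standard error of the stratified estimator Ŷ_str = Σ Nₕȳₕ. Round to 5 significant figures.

Var(Ŷ_str) = Σₕ Nₕ²(1 − fₕ)sₕ²/nₕ.
Dept I: 17102²·(1 − 249/17102)·3213/249 = 3.7190798 × 10^9.
Dept III: 6967²·(1 − 750/6967)·28820/750 = 1.6644065 × 10^9.
Dept IV: 19896²·(1 − 3710/19896)·93000/3710 = 8.072617 × 10^9.
Dept II: 746²·(1 − 153/746)·2375/153 = 6.8669788 × 10^6.
Sum = 1.346297 × 10^10.
SE = √(1.346297 × 10^10) = 116030.

116030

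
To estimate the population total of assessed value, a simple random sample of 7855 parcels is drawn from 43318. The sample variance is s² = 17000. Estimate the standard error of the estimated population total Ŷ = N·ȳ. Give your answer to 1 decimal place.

57659.8

Var(Ŷ) = N²·Var(ȳ) = N²·(1 − n/N)·s²/n.
f = 7855/43318 = 0.18133339; Var(ȳ) = 0.81866661·17000/7855 = 1.77178.
Var(Ŷ) = 43318² · 1.77178 = 3.324655 × 10^9.
SE(Ŷ) = √(3.324655 × 10^9) = 57659.8.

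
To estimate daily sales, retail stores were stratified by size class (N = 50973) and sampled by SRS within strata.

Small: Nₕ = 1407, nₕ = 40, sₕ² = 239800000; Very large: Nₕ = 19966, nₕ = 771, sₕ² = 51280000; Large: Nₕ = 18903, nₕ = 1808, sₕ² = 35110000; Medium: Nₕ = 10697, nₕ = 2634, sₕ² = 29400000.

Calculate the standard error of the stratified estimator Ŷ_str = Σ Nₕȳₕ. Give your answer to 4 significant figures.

6.653 × 10^6

Var(Ŷ_str) = Σₕ Nₕ²(1 − fₕ)sₕ²/nₕ.
Small: 1407²·(1 − 40/1407)·239800000/40 = 1.1530597 × 10^13.
Very large: 19966²·(1 − 771/19966)·51280000/771 = 2.5490175 × 10^13.
Large: 18903²·(1 − 1808/18903)·35110000/1808 = 6.2752675 × 10^12.
Medium: 10697²·(1 − 2634/10697)·29400000/2634 = 9.6269832 × 10^11.
Sum = 4.4258738 × 10^13.
SE = √(4.4258738 × 10^13) = 6.653 × 10^6.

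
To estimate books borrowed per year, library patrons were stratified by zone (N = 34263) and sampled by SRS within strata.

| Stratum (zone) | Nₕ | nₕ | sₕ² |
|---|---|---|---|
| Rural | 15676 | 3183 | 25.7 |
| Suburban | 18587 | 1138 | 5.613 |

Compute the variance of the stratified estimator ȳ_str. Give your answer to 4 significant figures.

Var(ȳ_str) = Σₕ Wₕ²(1 − fₕ)sₕ²/nₕ with Wₕ = Nₕ/N, N = 34263.
Rural: Wₕ = 0.45751977; term = 0.45751977²·(1 − 0.20304925)·25.7/3183 = 0.0013469383.
Suburban: Wₕ = 0.54248023; term = 0.54248023²·(1 − 0.06122559)·5.613/1138 = 0.0013626422.
Sum = 0.0027095805.

0.002710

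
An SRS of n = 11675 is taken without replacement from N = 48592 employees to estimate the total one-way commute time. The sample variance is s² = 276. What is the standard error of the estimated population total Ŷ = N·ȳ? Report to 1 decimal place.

Var(Ŷ) = N²·Var(ȳ) = N²·(1 − n/N)·s²/n.
f = 11675/48592 = 0.24026589; Var(ȳ) = 0.75973411·276/11675 = 0.01796031.
Var(Ŷ) = 48592² · 0.01796031 = 4.2407569 × 10^7.
SE(Ŷ) = √(4.2407569 × 10^7) = 6512.1.

6512.1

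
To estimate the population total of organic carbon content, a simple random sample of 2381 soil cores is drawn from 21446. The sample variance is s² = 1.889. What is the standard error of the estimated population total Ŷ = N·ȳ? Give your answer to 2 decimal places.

569.54

Var(Ŷ) = N²·Var(ȳ) = N²·(1 − n/N)·s²/n.
f = 2381/21446 = 0.11102303; Var(ȳ) = 0.88897697·1.889/2381 = 7.0528244 × 10^-4.
Var(Ŷ) = 21446² · (7.0528244 × 10^-4) = 324381.2.
SE(Ŷ) = √(324381.2) = 569.54.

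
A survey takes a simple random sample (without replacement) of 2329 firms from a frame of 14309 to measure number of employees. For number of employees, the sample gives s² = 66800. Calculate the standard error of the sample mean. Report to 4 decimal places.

4.9004

Under SRS without replacement, Var(ȳ) = (1 − f)·s²/n with f = n/N = 2329/14309 = 0.16276469.
Var(ȳ) = (1 − 0.16276469)·66800/2329 = 0.83723531·28.681838 = 24.013447.
SE(ȳ) = √(24.013447) = 4.9004.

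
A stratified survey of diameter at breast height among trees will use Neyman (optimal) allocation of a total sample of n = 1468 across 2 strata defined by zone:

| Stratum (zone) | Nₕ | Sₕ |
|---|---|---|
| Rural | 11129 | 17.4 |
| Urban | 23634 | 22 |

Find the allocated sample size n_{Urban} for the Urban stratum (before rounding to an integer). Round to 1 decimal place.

1069.6

Neyman allocation: nₕ = n·NₕSₕ / Σⱼ NⱼSⱼ.
Σ NⱼSⱼ = 11129·17.4 + 23634·22 = 713592.6.
n_{Urban} = 1468·23634·22 / 713592.6 = 1069.6.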